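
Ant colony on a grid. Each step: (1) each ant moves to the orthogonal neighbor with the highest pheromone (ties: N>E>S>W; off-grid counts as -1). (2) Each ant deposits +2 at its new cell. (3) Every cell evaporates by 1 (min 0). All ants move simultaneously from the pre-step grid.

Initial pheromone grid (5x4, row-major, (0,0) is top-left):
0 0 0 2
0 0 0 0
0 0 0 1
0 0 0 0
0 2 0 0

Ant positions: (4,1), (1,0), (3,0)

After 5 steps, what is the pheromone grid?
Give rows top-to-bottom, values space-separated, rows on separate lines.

After step 1: ants at (3,1),(0,0),(2,0)
  1 0 0 1
  0 0 0 0
  1 0 0 0
  0 1 0 0
  0 1 0 0
After step 2: ants at (4,1),(0,1),(1,0)
  0 1 0 0
  1 0 0 0
  0 0 0 0
  0 0 0 0
  0 2 0 0
After step 3: ants at (3,1),(0,2),(0,0)
  1 0 1 0
  0 0 0 0
  0 0 0 0
  0 1 0 0
  0 1 0 0
After step 4: ants at (4,1),(0,3),(0,1)
  0 1 0 1
  0 0 0 0
  0 0 0 0
  0 0 0 0
  0 2 0 0
After step 5: ants at (3,1),(1,3),(0,2)
  0 0 1 0
  0 0 0 1
  0 0 0 0
  0 1 0 0
  0 1 0 0

0 0 1 0
0 0 0 1
0 0 0 0
0 1 0 0
0 1 0 0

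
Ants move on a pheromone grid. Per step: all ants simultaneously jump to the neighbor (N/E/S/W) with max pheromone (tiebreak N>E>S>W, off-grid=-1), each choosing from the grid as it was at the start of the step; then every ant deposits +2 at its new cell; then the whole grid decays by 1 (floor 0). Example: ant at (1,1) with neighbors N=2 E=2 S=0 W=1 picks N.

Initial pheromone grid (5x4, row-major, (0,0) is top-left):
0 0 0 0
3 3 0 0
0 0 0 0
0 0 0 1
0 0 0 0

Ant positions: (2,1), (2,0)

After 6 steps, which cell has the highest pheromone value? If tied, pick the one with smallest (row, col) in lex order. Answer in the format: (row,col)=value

Step 1: ant0:(2,1)->N->(1,1) | ant1:(2,0)->N->(1,0)
  grid max=4 at (1,0)
Step 2: ant0:(1,1)->W->(1,0) | ant1:(1,0)->E->(1,1)
  grid max=5 at (1,0)
Step 3: ant0:(1,0)->E->(1,1) | ant1:(1,1)->W->(1,0)
  grid max=6 at (1,0)
Step 4: ant0:(1,1)->W->(1,0) | ant1:(1,0)->E->(1,1)
  grid max=7 at (1,0)
Step 5: ant0:(1,0)->E->(1,1) | ant1:(1,1)->W->(1,0)
  grid max=8 at (1,0)
Step 6: ant0:(1,1)->W->(1,0) | ant1:(1,0)->E->(1,1)
  grid max=9 at (1,0)
Final grid:
  0 0 0 0
  9 9 0 0
  0 0 0 0
  0 0 0 0
  0 0 0 0
Max pheromone 9 at (1,0)

Answer: (1,0)=9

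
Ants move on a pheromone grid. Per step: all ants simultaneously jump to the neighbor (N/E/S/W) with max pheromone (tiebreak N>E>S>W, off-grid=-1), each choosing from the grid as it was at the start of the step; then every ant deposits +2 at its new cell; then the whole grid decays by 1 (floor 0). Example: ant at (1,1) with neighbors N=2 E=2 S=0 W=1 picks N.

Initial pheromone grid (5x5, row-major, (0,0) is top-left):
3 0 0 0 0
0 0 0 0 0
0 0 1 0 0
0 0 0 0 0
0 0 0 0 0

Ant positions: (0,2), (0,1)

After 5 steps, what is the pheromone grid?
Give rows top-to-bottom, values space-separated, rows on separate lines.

After step 1: ants at (0,3),(0,0)
  4 0 0 1 0
  0 0 0 0 0
  0 0 0 0 0
  0 0 0 0 0
  0 0 0 0 0
After step 2: ants at (0,4),(0,1)
  3 1 0 0 1
  0 0 0 0 0
  0 0 0 0 0
  0 0 0 0 0
  0 0 0 0 0
After step 3: ants at (1,4),(0,0)
  4 0 0 0 0
  0 0 0 0 1
  0 0 0 0 0
  0 0 0 0 0
  0 0 0 0 0
After step 4: ants at (0,4),(0,1)
  3 1 0 0 1
  0 0 0 0 0
  0 0 0 0 0
  0 0 0 0 0
  0 0 0 0 0
After step 5: ants at (1,4),(0,0)
  4 0 0 0 0
  0 0 0 0 1
  0 0 0 0 0
  0 0 0 0 0
  0 0 0 0 0

4 0 0 0 0
0 0 0 0 1
0 0 0 0 0
0 0 0 0 0
0 0 0 0 0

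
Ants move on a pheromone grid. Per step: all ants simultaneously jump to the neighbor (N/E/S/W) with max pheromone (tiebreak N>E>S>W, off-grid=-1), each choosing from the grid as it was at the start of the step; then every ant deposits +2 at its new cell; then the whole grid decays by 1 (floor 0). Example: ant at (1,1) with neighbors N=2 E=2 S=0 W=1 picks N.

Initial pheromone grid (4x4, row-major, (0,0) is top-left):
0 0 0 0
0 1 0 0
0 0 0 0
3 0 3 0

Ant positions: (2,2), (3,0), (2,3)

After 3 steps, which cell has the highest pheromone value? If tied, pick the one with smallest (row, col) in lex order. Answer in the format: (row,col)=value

Step 1: ant0:(2,2)->S->(3,2) | ant1:(3,0)->N->(2,0) | ant2:(2,3)->N->(1,3)
  grid max=4 at (3,2)
Step 2: ant0:(3,2)->N->(2,2) | ant1:(2,0)->S->(3,0) | ant2:(1,3)->N->(0,3)
  grid max=3 at (3,0)
Step 3: ant0:(2,2)->S->(3,2) | ant1:(3,0)->N->(2,0) | ant2:(0,3)->S->(1,3)
  grid max=4 at (3,2)
Final grid:
  0 0 0 0
  0 0 0 1
  1 0 0 0
  2 0 4 0
Max pheromone 4 at (3,2)

Answer: (3,2)=4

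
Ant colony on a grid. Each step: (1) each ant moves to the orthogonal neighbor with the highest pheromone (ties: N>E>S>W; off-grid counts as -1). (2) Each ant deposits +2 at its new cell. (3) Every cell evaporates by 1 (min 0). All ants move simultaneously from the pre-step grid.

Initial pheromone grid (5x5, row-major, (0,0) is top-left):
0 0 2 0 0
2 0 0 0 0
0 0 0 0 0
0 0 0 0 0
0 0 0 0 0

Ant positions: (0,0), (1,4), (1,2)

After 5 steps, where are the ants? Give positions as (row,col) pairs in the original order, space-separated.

Step 1: ant0:(0,0)->S->(1,0) | ant1:(1,4)->N->(0,4) | ant2:(1,2)->N->(0,2)
  grid max=3 at (0,2)
Step 2: ant0:(1,0)->N->(0,0) | ant1:(0,4)->S->(1,4) | ant2:(0,2)->E->(0,3)
  grid max=2 at (0,2)
Step 3: ant0:(0,0)->S->(1,0) | ant1:(1,4)->N->(0,4) | ant2:(0,3)->W->(0,2)
  grid max=3 at (0,2)
Step 4: ant0:(1,0)->N->(0,0) | ant1:(0,4)->S->(1,4) | ant2:(0,2)->E->(0,3)
  grid max=2 at (0,2)
Step 5: ant0:(0,0)->S->(1,0) | ant1:(1,4)->N->(0,4) | ant2:(0,3)->W->(0,2)
  grid max=3 at (0,2)

(1,0) (0,4) (0,2)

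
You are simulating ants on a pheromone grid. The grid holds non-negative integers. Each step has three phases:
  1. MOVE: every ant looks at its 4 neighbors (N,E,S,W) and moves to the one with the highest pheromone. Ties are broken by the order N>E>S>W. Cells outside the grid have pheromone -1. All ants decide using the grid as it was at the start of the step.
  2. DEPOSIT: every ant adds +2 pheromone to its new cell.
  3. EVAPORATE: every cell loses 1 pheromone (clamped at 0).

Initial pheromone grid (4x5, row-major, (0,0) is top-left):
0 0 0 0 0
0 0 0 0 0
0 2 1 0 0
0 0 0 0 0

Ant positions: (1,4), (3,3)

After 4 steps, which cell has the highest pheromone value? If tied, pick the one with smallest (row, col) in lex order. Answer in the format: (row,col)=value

Answer: (1,3)=3

Derivation:
Step 1: ant0:(1,4)->N->(0,4) | ant1:(3,3)->N->(2,3)
  grid max=1 at (0,4)
Step 2: ant0:(0,4)->S->(1,4) | ant1:(2,3)->N->(1,3)
  grid max=1 at (1,3)
Step 3: ant0:(1,4)->W->(1,3) | ant1:(1,3)->E->(1,4)
  grid max=2 at (1,3)
Step 4: ant0:(1,3)->E->(1,4) | ant1:(1,4)->W->(1,3)
  grid max=3 at (1,3)
Final grid:
  0 0 0 0 0
  0 0 0 3 3
  0 0 0 0 0
  0 0 0 0 0
Max pheromone 3 at (1,3)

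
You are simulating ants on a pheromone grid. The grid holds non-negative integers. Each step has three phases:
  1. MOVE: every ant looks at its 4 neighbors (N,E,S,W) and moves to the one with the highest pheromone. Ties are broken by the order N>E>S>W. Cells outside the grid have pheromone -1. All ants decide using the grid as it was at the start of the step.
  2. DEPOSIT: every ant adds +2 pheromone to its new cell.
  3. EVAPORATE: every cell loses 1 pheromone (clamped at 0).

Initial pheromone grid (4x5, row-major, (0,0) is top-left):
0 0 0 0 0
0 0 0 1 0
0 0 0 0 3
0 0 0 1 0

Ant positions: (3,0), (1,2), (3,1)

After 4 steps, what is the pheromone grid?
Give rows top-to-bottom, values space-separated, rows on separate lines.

After step 1: ants at (2,0),(1,3),(2,1)
  0 0 0 0 0
  0 0 0 2 0
  1 1 0 0 2
  0 0 0 0 0
After step 2: ants at (2,1),(0,3),(2,0)
  0 0 0 1 0
  0 0 0 1 0
  2 2 0 0 1
  0 0 0 0 0
After step 3: ants at (2,0),(1,3),(2,1)
  0 0 0 0 0
  0 0 0 2 0
  3 3 0 0 0
  0 0 0 0 0
After step 4: ants at (2,1),(0,3),(2,0)
  0 0 0 1 0
  0 0 0 1 0
  4 4 0 0 0
  0 0 0 0 0

0 0 0 1 0
0 0 0 1 0
4 4 0 0 0
0 0 0 0 0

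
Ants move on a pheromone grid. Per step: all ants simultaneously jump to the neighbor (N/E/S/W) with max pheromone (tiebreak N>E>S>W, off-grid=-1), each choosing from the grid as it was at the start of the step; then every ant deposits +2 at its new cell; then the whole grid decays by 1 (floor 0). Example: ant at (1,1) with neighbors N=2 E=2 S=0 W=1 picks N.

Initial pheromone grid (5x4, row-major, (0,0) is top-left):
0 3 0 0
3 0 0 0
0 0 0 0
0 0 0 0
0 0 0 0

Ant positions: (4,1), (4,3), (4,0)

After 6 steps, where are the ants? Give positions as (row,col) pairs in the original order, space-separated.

Step 1: ant0:(4,1)->N->(3,1) | ant1:(4,3)->N->(3,3) | ant2:(4,0)->N->(3,0)
  grid max=2 at (0,1)
Step 2: ant0:(3,1)->W->(3,0) | ant1:(3,3)->N->(2,3) | ant2:(3,0)->E->(3,1)
  grid max=2 at (3,0)
Step 3: ant0:(3,0)->E->(3,1) | ant1:(2,3)->N->(1,3) | ant2:(3,1)->W->(3,0)
  grid max=3 at (3,0)
Step 4: ant0:(3,1)->W->(3,0) | ant1:(1,3)->N->(0,3) | ant2:(3,0)->E->(3,1)
  grid max=4 at (3,0)
Step 5: ant0:(3,0)->E->(3,1) | ant1:(0,3)->S->(1,3) | ant2:(3,1)->W->(3,0)
  grid max=5 at (3,0)
Step 6: ant0:(3,1)->W->(3,0) | ant1:(1,3)->N->(0,3) | ant2:(3,0)->E->(3,1)
  grid max=6 at (3,0)

(3,0) (0,3) (3,1)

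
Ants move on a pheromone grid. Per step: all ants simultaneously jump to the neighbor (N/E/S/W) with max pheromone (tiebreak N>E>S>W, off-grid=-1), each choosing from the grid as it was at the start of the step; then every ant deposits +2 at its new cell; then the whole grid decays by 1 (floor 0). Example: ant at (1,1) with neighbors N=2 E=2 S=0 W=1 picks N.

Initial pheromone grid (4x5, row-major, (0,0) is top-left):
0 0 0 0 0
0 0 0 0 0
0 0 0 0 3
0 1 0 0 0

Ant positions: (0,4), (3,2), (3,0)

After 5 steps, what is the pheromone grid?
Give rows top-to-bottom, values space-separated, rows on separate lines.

After step 1: ants at (1,4),(3,1),(3,1)
  0 0 0 0 0
  0 0 0 0 1
  0 0 0 0 2
  0 4 0 0 0
After step 2: ants at (2,4),(2,1),(2,1)
  0 0 0 0 0
  0 0 0 0 0
  0 3 0 0 3
  0 3 0 0 0
After step 3: ants at (1,4),(3,1),(3,1)
  0 0 0 0 0
  0 0 0 0 1
  0 2 0 0 2
  0 6 0 0 0
After step 4: ants at (2,4),(2,1),(2,1)
  0 0 0 0 0
  0 0 0 0 0
  0 5 0 0 3
  0 5 0 0 0
After step 5: ants at (1,4),(3,1),(3,1)
  0 0 0 0 0
  0 0 0 0 1
  0 4 0 0 2
  0 8 0 0 0

0 0 0 0 0
0 0 0 0 1
0 4 0 0 2
0 8 0 0 0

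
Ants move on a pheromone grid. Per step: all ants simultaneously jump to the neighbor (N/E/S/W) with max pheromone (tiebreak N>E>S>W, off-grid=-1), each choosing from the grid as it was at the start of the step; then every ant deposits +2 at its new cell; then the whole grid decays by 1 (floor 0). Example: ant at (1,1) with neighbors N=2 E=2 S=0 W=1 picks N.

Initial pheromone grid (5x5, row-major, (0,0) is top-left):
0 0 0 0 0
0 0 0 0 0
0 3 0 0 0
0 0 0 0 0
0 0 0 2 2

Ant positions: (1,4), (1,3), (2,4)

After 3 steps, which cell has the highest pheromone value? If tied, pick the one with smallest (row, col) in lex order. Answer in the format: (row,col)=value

Step 1: ant0:(1,4)->N->(0,4) | ant1:(1,3)->N->(0,3) | ant2:(2,4)->N->(1,4)
  grid max=2 at (2,1)
Step 2: ant0:(0,4)->S->(1,4) | ant1:(0,3)->E->(0,4) | ant2:(1,4)->N->(0,4)
  grid max=4 at (0,4)
Step 3: ant0:(1,4)->N->(0,4) | ant1:(0,4)->S->(1,4) | ant2:(0,4)->S->(1,4)
  grid max=5 at (0,4)
Final grid:
  0 0 0 0 5
  0 0 0 0 5
  0 0 0 0 0
  0 0 0 0 0
  0 0 0 0 0
Max pheromone 5 at (0,4)

Answer: (0,4)=5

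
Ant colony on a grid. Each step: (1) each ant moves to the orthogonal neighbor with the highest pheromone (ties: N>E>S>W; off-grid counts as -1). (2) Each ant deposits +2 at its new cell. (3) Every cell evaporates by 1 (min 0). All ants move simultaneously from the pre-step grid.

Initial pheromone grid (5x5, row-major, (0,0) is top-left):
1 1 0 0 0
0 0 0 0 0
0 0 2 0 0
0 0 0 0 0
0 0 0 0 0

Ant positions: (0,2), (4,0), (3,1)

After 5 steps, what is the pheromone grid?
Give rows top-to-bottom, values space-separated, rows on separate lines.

After step 1: ants at (0,1),(3,0),(2,1)
  0 2 0 0 0
  0 0 0 0 0
  0 1 1 0 0
  1 0 0 0 0
  0 0 0 0 0
After step 2: ants at (0,2),(2,0),(2,2)
  0 1 1 0 0
  0 0 0 0 0
  1 0 2 0 0
  0 0 0 0 0
  0 0 0 0 0
After step 3: ants at (0,1),(1,0),(1,2)
  0 2 0 0 0
  1 0 1 0 0
  0 0 1 0 0
  0 0 0 0 0
  0 0 0 0 0
After step 4: ants at (0,2),(0,0),(2,2)
  1 1 1 0 0
  0 0 0 0 0
  0 0 2 0 0
  0 0 0 0 0
  0 0 0 0 0
After step 5: ants at (0,1),(0,1),(1,2)
  0 4 0 0 0
  0 0 1 0 0
  0 0 1 0 0
  0 0 0 0 0
  0 0 0 0 0

0 4 0 0 0
0 0 1 0 0
0 0 1 0 0
0 0 0 0 0
0 0 0 0 0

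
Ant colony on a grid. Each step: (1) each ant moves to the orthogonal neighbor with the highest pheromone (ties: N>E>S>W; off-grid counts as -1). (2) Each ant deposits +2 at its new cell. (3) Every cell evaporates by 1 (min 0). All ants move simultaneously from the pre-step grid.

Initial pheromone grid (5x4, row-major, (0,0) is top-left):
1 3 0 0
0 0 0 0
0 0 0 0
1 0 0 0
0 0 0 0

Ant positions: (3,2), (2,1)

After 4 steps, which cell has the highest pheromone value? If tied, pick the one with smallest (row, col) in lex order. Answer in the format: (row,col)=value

Step 1: ant0:(3,2)->N->(2,2) | ant1:(2,1)->N->(1,1)
  grid max=2 at (0,1)
Step 2: ant0:(2,2)->N->(1,2) | ant1:(1,1)->N->(0,1)
  grid max=3 at (0,1)
Step 3: ant0:(1,2)->N->(0,2) | ant1:(0,1)->E->(0,2)
  grid max=3 at (0,2)
Step 4: ant0:(0,2)->W->(0,1) | ant1:(0,2)->W->(0,1)
  grid max=5 at (0,1)
Final grid:
  0 5 2 0
  0 0 0 0
  0 0 0 0
  0 0 0 0
  0 0 0 0
Max pheromone 5 at (0,1)

Answer: (0,1)=5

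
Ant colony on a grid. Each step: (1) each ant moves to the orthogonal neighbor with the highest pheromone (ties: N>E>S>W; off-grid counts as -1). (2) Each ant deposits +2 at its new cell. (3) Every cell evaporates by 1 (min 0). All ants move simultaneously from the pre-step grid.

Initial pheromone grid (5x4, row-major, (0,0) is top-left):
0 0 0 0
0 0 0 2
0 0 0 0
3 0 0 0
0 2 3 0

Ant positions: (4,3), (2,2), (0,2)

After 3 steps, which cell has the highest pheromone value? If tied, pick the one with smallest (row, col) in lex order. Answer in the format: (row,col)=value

Step 1: ant0:(4,3)->W->(4,2) | ant1:(2,2)->N->(1,2) | ant2:(0,2)->E->(0,3)
  grid max=4 at (4,2)
Step 2: ant0:(4,2)->W->(4,1) | ant1:(1,2)->E->(1,3) | ant2:(0,3)->S->(1,3)
  grid max=4 at (1,3)
Step 3: ant0:(4,1)->E->(4,2) | ant1:(1,3)->N->(0,3) | ant2:(1,3)->N->(0,3)
  grid max=4 at (4,2)
Final grid:
  0 0 0 3
  0 0 0 3
  0 0 0 0
  0 0 0 0
  0 1 4 0
Max pheromone 4 at (4,2)

Answer: (4,2)=4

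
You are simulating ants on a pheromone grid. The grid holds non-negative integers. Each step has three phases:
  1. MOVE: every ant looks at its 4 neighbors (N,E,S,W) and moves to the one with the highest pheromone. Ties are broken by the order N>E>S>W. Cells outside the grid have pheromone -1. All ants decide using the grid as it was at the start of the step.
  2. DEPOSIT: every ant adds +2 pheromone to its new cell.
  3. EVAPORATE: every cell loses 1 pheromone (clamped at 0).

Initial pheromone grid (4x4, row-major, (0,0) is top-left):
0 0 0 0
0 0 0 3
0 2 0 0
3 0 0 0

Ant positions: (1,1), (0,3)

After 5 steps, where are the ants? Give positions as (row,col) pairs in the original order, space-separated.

Step 1: ant0:(1,1)->S->(2,1) | ant1:(0,3)->S->(1,3)
  grid max=4 at (1,3)
Step 2: ant0:(2,1)->N->(1,1) | ant1:(1,3)->N->(0,3)
  grid max=3 at (1,3)
Step 3: ant0:(1,1)->S->(2,1) | ant1:(0,3)->S->(1,3)
  grid max=4 at (1,3)
Step 4: ant0:(2,1)->N->(1,1) | ant1:(1,3)->N->(0,3)
  grid max=3 at (1,3)
Step 5: ant0:(1,1)->S->(2,1) | ant1:(0,3)->S->(1,3)
  grid max=4 at (1,3)

(2,1) (1,3)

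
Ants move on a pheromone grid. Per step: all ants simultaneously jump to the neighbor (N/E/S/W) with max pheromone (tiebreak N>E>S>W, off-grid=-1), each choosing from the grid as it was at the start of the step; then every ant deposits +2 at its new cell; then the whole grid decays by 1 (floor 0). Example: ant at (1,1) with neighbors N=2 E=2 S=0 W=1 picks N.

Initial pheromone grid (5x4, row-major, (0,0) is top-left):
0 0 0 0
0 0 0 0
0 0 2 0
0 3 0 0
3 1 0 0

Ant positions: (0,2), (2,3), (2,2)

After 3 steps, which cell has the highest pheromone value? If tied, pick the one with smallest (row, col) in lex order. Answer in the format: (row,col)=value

Step 1: ant0:(0,2)->E->(0,3) | ant1:(2,3)->W->(2,2) | ant2:(2,2)->N->(1,2)
  grid max=3 at (2,2)
Step 2: ant0:(0,3)->S->(1,3) | ant1:(2,2)->N->(1,2) | ant2:(1,2)->S->(2,2)
  grid max=4 at (2,2)
Step 3: ant0:(1,3)->W->(1,2) | ant1:(1,2)->S->(2,2) | ant2:(2,2)->N->(1,2)
  grid max=5 at (1,2)
Final grid:
  0 0 0 0
  0 0 5 0
  0 0 5 0
  0 0 0 0
  0 0 0 0
Max pheromone 5 at (1,2)

Answer: (1,2)=5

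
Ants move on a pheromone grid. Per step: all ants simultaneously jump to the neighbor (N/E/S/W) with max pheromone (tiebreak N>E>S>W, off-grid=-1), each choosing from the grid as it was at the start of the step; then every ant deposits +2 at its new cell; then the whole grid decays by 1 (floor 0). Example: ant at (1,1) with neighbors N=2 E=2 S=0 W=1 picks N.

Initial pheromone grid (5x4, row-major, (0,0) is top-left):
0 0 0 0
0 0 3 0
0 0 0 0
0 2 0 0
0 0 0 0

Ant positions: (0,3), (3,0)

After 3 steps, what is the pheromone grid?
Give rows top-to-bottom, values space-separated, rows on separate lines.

After step 1: ants at (1,3),(3,1)
  0 0 0 0
  0 0 2 1
  0 0 0 0
  0 3 0 0
  0 0 0 0
After step 2: ants at (1,2),(2,1)
  0 0 0 0
  0 0 3 0
  0 1 0 0
  0 2 0 0
  0 0 0 0
After step 3: ants at (0,2),(3,1)
  0 0 1 0
  0 0 2 0
  0 0 0 0
  0 3 0 0
  0 0 0 0

0 0 1 0
0 0 2 0
0 0 0 0
0 3 0 0
0 0 0 0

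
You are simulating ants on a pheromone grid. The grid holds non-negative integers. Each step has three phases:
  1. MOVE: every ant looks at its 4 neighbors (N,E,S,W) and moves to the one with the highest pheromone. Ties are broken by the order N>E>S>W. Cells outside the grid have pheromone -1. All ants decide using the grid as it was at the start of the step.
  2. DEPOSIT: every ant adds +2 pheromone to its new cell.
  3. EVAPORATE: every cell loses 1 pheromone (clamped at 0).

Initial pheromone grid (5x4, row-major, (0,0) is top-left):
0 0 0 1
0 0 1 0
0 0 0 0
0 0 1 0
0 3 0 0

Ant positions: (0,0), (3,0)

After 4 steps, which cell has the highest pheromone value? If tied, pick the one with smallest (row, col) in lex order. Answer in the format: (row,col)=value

Answer: (0,1)=1

Derivation:
Step 1: ant0:(0,0)->E->(0,1) | ant1:(3,0)->N->(2,0)
  grid max=2 at (4,1)
Step 2: ant0:(0,1)->E->(0,2) | ant1:(2,0)->N->(1,0)
  grid max=1 at (0,2)
Step 3: ant0:(0,2)->E->(0,3) | ant1:(1,0)->N->(0,0)
  grid max=1 at (0,0)
Step 4: ant0:(0,3)->S->(1,3) | ant1:(0,0)->E->(0,1)
  grid max=1 at (0,1)
Final grid:
  0 1 0 0
  0 0 0 1
  0 0 0 0
  0 0 0 0
  0 0 0 0
Max pheromone 1 at (0,1)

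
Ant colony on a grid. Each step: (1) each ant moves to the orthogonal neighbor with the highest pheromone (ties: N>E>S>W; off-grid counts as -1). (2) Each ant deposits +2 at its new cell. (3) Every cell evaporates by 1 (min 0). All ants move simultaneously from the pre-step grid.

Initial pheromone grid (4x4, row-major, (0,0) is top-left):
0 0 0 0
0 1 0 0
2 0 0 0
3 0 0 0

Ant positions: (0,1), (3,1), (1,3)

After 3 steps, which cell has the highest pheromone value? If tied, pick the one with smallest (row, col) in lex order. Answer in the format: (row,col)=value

Answer: (3,0)=4

Derivation:
Step 1: ant0:(0,1)->S->(1,1) | ant1:(3,1)->W->(3,0) | ant2:(1,3)->N->(0,3)
  grid max=4 at (3,0)
Step 2: ant0:(1,1)->N->(0,1) | ant1:(3,0)->N->(2,0) | ant2:(0,3)->S->(1,3)
  grid max=3 at (3,0)
Step 3: ant0:(0,1)->S->(1,1) | ant1:(2,0)->S->(3,0) | ant2:(1,3)->N->(0,3)
  grid max=4 at (3,0)
Final grid:
  0 0 0 1
  0 2 0 0
  1 0 0 0
  4 0 0 0
Max pheromone 4 at (3,0)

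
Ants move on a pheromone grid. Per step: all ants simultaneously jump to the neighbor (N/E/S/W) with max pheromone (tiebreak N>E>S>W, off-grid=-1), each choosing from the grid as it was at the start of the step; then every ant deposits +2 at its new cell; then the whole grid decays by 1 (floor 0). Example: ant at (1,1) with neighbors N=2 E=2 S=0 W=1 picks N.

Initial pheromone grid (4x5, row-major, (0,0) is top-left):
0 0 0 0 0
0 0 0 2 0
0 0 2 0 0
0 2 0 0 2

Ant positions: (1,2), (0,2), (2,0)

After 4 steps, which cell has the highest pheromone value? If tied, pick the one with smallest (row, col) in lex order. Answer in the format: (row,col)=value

Step 1: ant0:(1,2)->E->(1,3) | ant1:(0,2)->E->(0,3) | ant2:(2,0)->N->(1,0)
  grid max=3 at (1,3)
Step 2: ant0:(1,3)->N->(0,3) | ant1:(0,3)->S->(1,3) | ant2:(1,0)->N->(0,0)
  grid max=4 at (1,3)
Step 3: ant0:(0,3)->S->(1,3) | ant1:(1,3)->N->(0,3) | ant2:(0,0)->E->(0,1)
  grid max=5 at (1,3)
Step 4: ant0:(1,3)->N->(0,3) | ant1:(0,3)->S->(1,3) | ant2:(0,1)->E->(0,2)
  grid max=6 at (1,3)
Final grid:
  0 0 1 4 0
  0 0 0 6 0
  0 0 0 0 0
  0 0 0 0 0
Max pheromone 6 at (1,3)

Answer: (1,3)=6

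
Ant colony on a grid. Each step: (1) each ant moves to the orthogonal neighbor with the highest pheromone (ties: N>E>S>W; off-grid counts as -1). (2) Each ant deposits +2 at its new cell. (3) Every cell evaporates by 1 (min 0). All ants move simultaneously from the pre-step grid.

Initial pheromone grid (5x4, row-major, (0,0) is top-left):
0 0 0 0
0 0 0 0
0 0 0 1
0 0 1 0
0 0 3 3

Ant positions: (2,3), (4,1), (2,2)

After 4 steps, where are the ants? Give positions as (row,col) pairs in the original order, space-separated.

Step 1: ant0:(2,3)->N->(1,3) | ant1:(4,1)->E->(4,2) | ant2:(2,2)->E->(2,3)
  grid max=4 at (4,2)
Step 2: ant0:(1,3)->S->(2,3) | ant1:(4,2)->E->(4,3) | ant2:(2,3)->N->(1,3)
  grid max=3 at (2,3)
Step 3: ant0:(2,3)->N->(1,3) | ant1:(4,3)->W->(4,2) | ant2:(1,3)->S->(2,3)
  grid max=4 at (2,3)
Step 4: ant0:(1,3)->S->(2,3) | ant1:(4,2)->E->(4,3) | ant2:(2,3)->N->(1,3)
  grid max=5 at (2,3)

(2,3) (4,3) (1,3)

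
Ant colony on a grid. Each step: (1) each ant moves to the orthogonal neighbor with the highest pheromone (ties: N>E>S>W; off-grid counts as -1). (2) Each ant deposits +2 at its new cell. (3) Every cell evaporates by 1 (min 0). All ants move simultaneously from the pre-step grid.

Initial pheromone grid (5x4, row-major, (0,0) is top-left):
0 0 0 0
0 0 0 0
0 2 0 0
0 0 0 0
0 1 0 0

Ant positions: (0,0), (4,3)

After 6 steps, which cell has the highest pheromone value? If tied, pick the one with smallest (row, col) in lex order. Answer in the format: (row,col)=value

Step 1: ant0:(0,0)->E->(0,1) | ant1:(4,3)->N->(3,3)
  grid max=1 at (0,1)
Step 2: ant0:(0,1)->E->(0,2) | ant1:(3,3)->N->(2,3)
  grid max=1 at (0,2)
Step 3: ant0:(0,2)->E->(0,3) | ant1:(2,3)->N->(1,3)
  grid max=1 at (0,3)
Step 4: ant0:(0,3)->S->(1,3) | ant1:(1,3)->N->(0,3)
  grid max=2 at (0,3)
Step 5: ant0:(1,3)->N->(0,3) | ant1:(0,3)->S->(1,3)
  grid max=3 at (0,3)
Step 6: ant0:(0,3)->S->(1,3) | ant1:(1,3)->N->(0,3)
  grid max=4 at (0,3)
Final grid:
  0 0 0 4
  0 0 0 4
  0 0 0 0
  0 0 0 0
  0 0 0 0
Max pheromone 4 at (0,3)

Answer: (0,3)=4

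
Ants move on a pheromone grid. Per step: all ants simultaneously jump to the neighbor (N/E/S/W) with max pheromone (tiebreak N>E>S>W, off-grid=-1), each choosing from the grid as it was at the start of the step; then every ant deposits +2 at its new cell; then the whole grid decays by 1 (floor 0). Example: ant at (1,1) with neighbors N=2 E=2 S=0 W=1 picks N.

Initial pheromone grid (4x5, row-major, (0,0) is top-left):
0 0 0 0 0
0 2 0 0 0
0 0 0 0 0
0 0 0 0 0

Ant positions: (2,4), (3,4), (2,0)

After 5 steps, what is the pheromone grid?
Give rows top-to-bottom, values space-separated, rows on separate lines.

After step 1: ants at (1,4),(2,4),(1,0)
  0 0 0 0 0
  1 1 0 0 1
  0 0 0 0 1
  0 0 0 0 0
After step 2: ants at (2,4),(1,4),(1,1)
  0 0 0 0 0
  0 2 0 0 2
  0 0 0 0 2
  0 0 0 0 0
After step 3: ants at (1,4),(2,4),(0,1)
  0 1 0 0 0
  0 1 0 0 3
  0 0 0 0 3
  0 0 0 0 0
After step 4: ants at (2,4),(1,4),(1,1)
  0 0 0 0 0
  0 2 0 0 4
  0 0 0 0 4
  0 0 0 0 0
After step 5: ants at (1,4),(2,4),(0,1)
  0 1 0 0 0
  0 1 0 0 5
  0 0 0 0 5
  0 0 0 0 0

0 1 0 0 0
0 1 0 0 5
0 0 0 0 5
0 0 0 0 0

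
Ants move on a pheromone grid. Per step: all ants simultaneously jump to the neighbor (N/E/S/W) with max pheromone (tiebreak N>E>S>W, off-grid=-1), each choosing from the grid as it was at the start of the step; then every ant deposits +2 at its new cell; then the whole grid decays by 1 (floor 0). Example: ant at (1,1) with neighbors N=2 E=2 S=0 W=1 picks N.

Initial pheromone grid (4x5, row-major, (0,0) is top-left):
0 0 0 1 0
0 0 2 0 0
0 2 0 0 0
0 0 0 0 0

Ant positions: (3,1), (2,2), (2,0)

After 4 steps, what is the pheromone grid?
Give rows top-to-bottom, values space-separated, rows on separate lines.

After step 1: ants at (2,1),(1,2),(2,1)
  0 0 0 0 0
  0 0 3 0 0
  0 5 0 0 0
  0 0 0 0 0
After step 2: ants at (1,1),(0,2),(1,1)
  0 0 1 0 0
  0 3 2 0 0
  0 4 0 0 0
  0 0 0 0 0
After step 3: ants at (2,1),(1,2),(2,1)
  0 0 0 0 0
  0 2 3 0 0
  0 7 0 0 0
  0 0 0 0 0
After step 4: ants at (1,1),(1,1),(1,1)
  0 0 0 0 0
  0 7 2 0 0
  0 6 0 0 0
  0 0 0 0 0

0 0 0 0 0
0 7 2 0 0
0 6 0 0 0
0 0 0 0 0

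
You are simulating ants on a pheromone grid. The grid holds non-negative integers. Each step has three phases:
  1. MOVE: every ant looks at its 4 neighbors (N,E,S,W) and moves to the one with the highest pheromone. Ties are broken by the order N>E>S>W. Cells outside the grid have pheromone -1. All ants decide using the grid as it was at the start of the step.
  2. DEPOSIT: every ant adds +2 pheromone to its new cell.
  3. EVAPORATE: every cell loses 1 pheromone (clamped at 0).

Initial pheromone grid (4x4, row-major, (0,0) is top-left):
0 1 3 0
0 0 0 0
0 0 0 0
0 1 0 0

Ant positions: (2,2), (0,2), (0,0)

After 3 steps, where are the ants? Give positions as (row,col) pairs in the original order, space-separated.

Step 1: ant0:(2,2)->N->(1,2) | ant1:(0,2)->W->(0,1) | ant2:(0,0)->E->(0,1)
  grid max=4 at (0,1)
Step 2: ant0:(1,2)->N->(0,2) | ant1:(0,1)->E->(0,2) | ant2:(0,1)->E->(0,2)
  grid max=7 at (0,2)
Step 3: ant0:(0,2)->W->(0,1) | ant1:(0,2)->W->(0,1) | ant2:(0,2)->W->(0,1)
  grid max=8 at (0,1)

(0,1) (0,1) (0,1)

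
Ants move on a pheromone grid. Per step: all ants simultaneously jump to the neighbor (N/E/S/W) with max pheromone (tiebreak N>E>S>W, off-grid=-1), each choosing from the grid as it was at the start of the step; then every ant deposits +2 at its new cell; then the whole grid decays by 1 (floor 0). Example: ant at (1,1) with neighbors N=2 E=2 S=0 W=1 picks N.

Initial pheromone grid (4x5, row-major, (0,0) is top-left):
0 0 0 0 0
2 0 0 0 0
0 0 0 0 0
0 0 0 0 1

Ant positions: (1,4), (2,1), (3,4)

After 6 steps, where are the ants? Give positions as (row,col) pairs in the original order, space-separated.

Step 1: ant0:(1,4)->N->(0,4) | ant1:(2,1)->N->(1,1) | ant2:(3,4)->N->(2,4)
  grid max=1 at (0,4)
Step 2: ant0:(0,4)->S->(1,4) | ant1:(1,1)->W->(1,0) | ant2:(2,4)->N->(1,4)
  grid max=3 at (1,4)
Step 3: ant0:(1,4)->N->(0,4) | ant1:(1,0)->N->(0,0) | ant2:(1,4)->N->(0,4)
  grid max=3 at (0,4)
Step 4: ant0:(0,4)->S->(1,4) | ant1:(0,0)->S->(1,0) | ant2:(0,4)->S->(1,4)
  grid max=5 at (1,4)
Step 5: ant0:(1,4)->N->(0,4) | ant1:(1,0)->N->(0,0) | ant2:(1,4)->N->(0,4)
  grid max=5 at (0,4)
Step 6: ant0:(0,4)->S->(1,4) | ant1:(0,0)->S->(1,0) | ant2:(0,4)->S->(1,4)
  grid max=7 at (1,4)

(1,4) (1,0) (1,4)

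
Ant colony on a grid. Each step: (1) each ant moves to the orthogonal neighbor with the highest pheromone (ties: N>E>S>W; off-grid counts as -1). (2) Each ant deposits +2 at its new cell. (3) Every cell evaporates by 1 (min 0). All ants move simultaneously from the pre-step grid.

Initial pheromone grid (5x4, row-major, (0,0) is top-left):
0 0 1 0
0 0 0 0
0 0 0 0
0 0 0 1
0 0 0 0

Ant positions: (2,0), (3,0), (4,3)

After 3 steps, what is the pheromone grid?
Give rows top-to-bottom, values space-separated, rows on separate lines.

After step 1: ants at (1,0),(2,0),(3,3)
  0 0 0 0
  1 0 0 0
  1 0 0 0
  0 0 0 2
  0 0 0 0
After step 2: ants at (2,0),(1,0),(2,3)
  0 0 0 0
  2 0 0 0
  2 0 0 1
  0 0 0 1
  0 0 0 0
After step 3: ants at (1,0),(2,0),(3,3)
  0 0 0 0
  3 0 0 0
  3 0 0 0
  0 0 0 2
  0 0 0 0

0 0 0 0
3 0 0 0
3 0 0 0
0 0 0 2
0 0 0 0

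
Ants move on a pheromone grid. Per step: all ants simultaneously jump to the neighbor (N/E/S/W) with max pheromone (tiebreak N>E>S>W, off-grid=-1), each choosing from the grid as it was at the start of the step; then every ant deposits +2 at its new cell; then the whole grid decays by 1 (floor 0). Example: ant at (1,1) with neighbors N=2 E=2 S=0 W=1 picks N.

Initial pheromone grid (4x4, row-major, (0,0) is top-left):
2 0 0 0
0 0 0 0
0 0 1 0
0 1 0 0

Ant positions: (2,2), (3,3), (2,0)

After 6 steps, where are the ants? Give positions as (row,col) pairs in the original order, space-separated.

Step 1: ant0:(2,2)->N->(1,2) | ant1:(3,3)->N->(2,3) | ant2:(2,0)->N->(1,0)
  grid max=1 at (0,0)
Step 2: ant0:(1,2)->N->(0,2) | ant1:(2,3)->N->(1,3) | ant2:(1,0)->N->(0,0)
  grid max=2 at (0,0)
Step 3: ant0:(0,2)->E->(0,3) | ant1:(1,3)->N->(0,3) | ant2:(0,0)->E->(0,1)
  grid max=3 at (0,3)
Step 4: ant0:(0,3)->S->(1,3) | ant1:(0,3)->S->(1,3) | ant2:(0,1)->W->(0,0)
  grid max=3 at (1,3)
Step 5: ant0:(1,3)->N->(0,3) | ant1:(1,3)->N->(0,3) | ant2:(0,0)->E->(0,1)
  grid max=5 at (0,3)
Step 6: ant0:(0,3)->S->(1,3) | ant1:(0,3)->S->(1,3) | ant2:(0,1)->W->(0,0)
  grid max=5 at (1,3)

(1,3) (1,3) (0,0)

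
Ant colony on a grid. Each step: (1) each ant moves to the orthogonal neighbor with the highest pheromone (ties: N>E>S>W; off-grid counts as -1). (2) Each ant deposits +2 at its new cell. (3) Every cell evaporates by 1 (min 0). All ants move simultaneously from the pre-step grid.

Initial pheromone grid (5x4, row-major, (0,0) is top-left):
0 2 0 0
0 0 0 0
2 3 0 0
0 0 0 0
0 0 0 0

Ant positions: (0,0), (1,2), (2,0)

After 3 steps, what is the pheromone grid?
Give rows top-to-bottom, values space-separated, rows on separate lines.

After step 1: ants at (0,1),(0,2),(2,1)
  0 3 1 0
  0 0 0 0
  1 4 0 0
  0 0 0 0
  0 0 0 0
After step 2: ants at (0,2),(0,1),(2,0)
  0 4 2 0
  0 0 0 0
  2 3 0 0
  0 0 0 0
  0 0 0 0
After step 3: ants at (0,1),(0,2),(2,1)
  0 5 3 0
  0 0 0 0
  1 4 0 0
  0 0 0 0
  0 0 0 0

0 5 3 0
0 0 0 0
1 4 0 0
0 0 0 0
0 0 0 0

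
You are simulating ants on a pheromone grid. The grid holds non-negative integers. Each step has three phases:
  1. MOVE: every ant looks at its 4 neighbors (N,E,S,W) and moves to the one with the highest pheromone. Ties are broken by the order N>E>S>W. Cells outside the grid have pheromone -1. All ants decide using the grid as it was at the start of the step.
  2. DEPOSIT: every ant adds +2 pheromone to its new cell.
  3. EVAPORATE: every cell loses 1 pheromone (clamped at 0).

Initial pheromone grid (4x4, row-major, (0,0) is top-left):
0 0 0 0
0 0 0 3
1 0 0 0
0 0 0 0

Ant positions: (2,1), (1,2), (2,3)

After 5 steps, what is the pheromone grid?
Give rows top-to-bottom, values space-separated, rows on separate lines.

After step 1: ants at (2,0),(1,3),(1,3)
  0 0 0 0
  0 0 0 6
  2 0 0 0
  0 0 0 0
After step 2: ants at (1,0),(0,3),(0,3)
  0 0 0 3
  1 0 0 5
  1 0 0 0
  0 0 0 0
After step 3: ants at (2,0),(1,3),(1,3)
  0 0 0 2
  0 0 0 8
  2 0 0 0
  0 0 0 0
After step 4: ants at (1,0),(0,3),(0,3)
  0 0 0 5
  1 0 0 7
  1 0 0 0
  0 0 0 0
After step 5: ants at (2,0),(1,3),(1,3)
  0 0 0 4
  0 0 0 10
  2 0 0 0
  0 0 0 0

0 0 0 4
0 0 0 10
2 0 0 0
0 0 0 0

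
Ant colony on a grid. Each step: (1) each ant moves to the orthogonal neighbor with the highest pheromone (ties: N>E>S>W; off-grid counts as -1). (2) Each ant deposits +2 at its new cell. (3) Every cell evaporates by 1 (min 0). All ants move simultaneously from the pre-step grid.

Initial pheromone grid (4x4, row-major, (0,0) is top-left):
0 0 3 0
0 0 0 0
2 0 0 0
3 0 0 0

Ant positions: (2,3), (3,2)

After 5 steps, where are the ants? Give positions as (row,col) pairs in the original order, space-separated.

Step 1: ant0:(2,3)->N->(1,3) | ant1:(3,2)->N->(2,2)
  grid max=2 at (0,2)
Step 2: ant0:(1,3)->N->(0,3) | ant1:(2,2)->N->(1,2)
  grid max=1 at (0,2)
Step 3: ant0:(0,3)->W->(0,2) | ant1:(1,2)->N->(0,2)
  grid max=4 at (0,2)
Step 4: ant0:(0,2)->E->(0,3) | ant1:(0,2)->E->(0,3)
  grid max=3 at (0,2)
Step 5: ant0:(0,3)->W->(0,2) | ant1:(0,3)->W->(0,2)
  grid max=6 at (0,2)

(0,2) (0,2)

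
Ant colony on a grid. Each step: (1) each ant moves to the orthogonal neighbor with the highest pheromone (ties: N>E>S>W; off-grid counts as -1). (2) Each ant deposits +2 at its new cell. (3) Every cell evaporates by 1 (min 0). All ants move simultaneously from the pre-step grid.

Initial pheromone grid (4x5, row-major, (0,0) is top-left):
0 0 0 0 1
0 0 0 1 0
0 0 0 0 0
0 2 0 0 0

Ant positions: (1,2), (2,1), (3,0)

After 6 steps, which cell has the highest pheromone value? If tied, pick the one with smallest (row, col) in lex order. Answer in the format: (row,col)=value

Step 1: ant0:(1,2)->E->(1,3) | ant1:(2,1)->S->(3,1) | ant2:(3,0)->E->(3,1)
  grid max=5 at (3,1)
Step 2: ant0:(1,3)->N->(0,3) | ant1:(3,1)->N->(2,1) | ant2:(3,1)->N->(2,1)
  grid max=4 at (3,1)
Step 3: ant0:(0,3)->S->(1,3) | ant1:(2,1)->S->(3,1) | ant2:(2,1)->S->(3,1)
  grid max=7 at (3,1)
Step 4: ant0:(1,3)->N->(0,3) | ant1:(3,1)->N->(2,1) | ant2:(3,1)->N->(2,1)
  grid max=6 at (3,1)
Step 5: ant0:(0,3)->S->(1,3) | ant1:(2,1)->S->(3,1) | ant2:(2,1)->S->(3,1)
  grid max=9 at (3,1)
Step 6: ant0:(1,3)->N->(0,3) | ant1:(3,1)->N->(2,1) | ant2:(3,1)->N->(2,1)
  grid max=8 at (3,1)
Final grid:
  0 0 0 1 0
  0 0 0 1 0
  0 7 0 0 0
  0 8 0 0 0
Max pheromone 8 at (3,1)

Answer: (3,1)=8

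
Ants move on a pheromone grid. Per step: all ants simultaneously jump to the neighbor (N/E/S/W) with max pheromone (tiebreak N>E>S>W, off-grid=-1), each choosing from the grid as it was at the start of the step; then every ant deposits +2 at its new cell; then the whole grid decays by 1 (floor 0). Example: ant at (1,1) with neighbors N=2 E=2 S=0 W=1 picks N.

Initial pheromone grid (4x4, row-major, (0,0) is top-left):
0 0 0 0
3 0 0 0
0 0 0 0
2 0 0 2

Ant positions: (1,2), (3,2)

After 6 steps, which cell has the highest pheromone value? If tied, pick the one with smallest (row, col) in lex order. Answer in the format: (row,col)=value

Answer: (3,3)=2

Derivation:
Step 1: ant0:(1,2)->N->(0,2) | ant1:(3,2)->E->(3,3)
  grid max=3 at (3,3)
Step 2: ant0:(0,2)->E->(0,3) | ant1:(3,3)->N->(2,3)
  grid max=2 at (3,3)
Step 3: ant0:(0,3)->S->(1,3) | ant1:(2,3)->S->(3,3)
  grid max=3 at (3,3)
Step 4: ant0:(1,3)->N->(0,3) | ant1:(3,3)->N->(2,3)
  grid max=2 at (3,3)
Step 5: ant0:(0,3)->S->(1,3) | ant1:(2,3)->S->(3,3)
  grid max=3 at (3,3)
Step 6: ant0:(1,3)->N->(0,3) | ant1:(3,3)->N->(2,3)
  grid max=2 at (3,3)
Final grid:
  0 0 0 1
  0 0 0 0
  0 0 0 1
  0 0 0 2
Max pheromone 2 at (3,3)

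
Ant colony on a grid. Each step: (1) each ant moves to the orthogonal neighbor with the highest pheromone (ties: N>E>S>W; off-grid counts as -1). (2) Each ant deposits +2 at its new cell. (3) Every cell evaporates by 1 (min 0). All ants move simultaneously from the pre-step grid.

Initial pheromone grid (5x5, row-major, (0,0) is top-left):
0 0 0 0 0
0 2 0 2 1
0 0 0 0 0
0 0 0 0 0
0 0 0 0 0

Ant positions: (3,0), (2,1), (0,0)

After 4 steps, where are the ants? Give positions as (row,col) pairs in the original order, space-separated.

Step 1: ant0:(3,0)->N->(2,0) | ant1:(2,1)->N->(1,1) | ant2:(0,0)->E->(0,1)
  grid max=3 at (1,1)
Step 2: ant0:(2,0)->N->(1,0) | ant1:(1,1)->N->(0,1) | ant2:(0,1)->S->(1,1)
  grid max=4 at (1,1)
Step 3: ant0:(1,0)->E->(1,1) | ant1:(0,1)->S->(1,1) | ant2:(1,1)->N->(0,1)
  grid max=7 at (1,1)
Step 4: ant0:(1,1)->N->(0,1) | ant1:(1,1)->N->(0,1) | ant2:(0,1)->S->(1,1)
  grid max=8 at (1,1)

(0,1) (0,1) (1,1)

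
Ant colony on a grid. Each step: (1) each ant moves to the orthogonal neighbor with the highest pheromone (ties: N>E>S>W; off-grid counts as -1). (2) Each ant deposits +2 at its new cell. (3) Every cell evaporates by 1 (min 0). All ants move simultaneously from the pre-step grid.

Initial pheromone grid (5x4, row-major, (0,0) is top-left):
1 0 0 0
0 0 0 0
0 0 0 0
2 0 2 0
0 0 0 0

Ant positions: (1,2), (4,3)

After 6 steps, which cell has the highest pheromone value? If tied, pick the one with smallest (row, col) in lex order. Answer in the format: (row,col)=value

Step 1: ant0:(1,2)->N->(0,2) | ant1:(4,3)->N->(3,3)
  grid max=1 at (0,2)
Step 2: ant0:(0,2)->E->(0,3) | ant1:(3,3)->W->(3,2)
  grid max=2 at (3,2)
Step 3: ant0:(0,3)->S->(1,3) | ant1:(3,2)->N->(2,2)
  grid max=1 at (1,3)
Step 4: ant0:(1,3)->N->(0,3) | ant1:(2,2)->S->(3,2)
  grid max=2 at (3,2)
Step 5: ant0:(0,3)->S->(1,3) | ant1:(3,2)->N->(2,2)
  grid max=1 at (1,3)
Step 6: ant0:(1,3)->N->(0,3) | ant1:(2,2)->S->(3,2)
  grid max=2 at (3,2)
Final grid:
  0 0 0 1
  0 0 0 0
  0 0 0 0
  0 0 2 0
  0 0 0 0
Max pheromone 2 at (3,2)

Answer: (3,2)=2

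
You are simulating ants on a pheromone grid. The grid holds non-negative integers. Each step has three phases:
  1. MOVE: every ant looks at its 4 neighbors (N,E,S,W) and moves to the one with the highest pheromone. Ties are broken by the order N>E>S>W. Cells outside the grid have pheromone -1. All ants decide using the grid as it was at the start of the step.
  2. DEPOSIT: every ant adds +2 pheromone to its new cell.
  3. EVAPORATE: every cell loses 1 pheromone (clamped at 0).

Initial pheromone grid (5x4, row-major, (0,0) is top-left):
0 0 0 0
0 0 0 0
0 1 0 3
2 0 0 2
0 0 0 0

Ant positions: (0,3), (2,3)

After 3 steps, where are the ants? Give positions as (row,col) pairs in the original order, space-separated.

Step 1: ant0:(0,3)->S->(1,3) | ant1:(2,3)->S->(3,3)
  grid max=3 at (3,3)
Step 2: ant0:(1,3)->S->(2,3) | ant1:(3,3)->N->(2,3)
  grid max=5 at (2,3)
Step 3: ant0:(2,3)->S->(3,3) | ant1:(2,3)->S->(3,3)
  grid max=5 at (3,3)

(3,3) (3,3)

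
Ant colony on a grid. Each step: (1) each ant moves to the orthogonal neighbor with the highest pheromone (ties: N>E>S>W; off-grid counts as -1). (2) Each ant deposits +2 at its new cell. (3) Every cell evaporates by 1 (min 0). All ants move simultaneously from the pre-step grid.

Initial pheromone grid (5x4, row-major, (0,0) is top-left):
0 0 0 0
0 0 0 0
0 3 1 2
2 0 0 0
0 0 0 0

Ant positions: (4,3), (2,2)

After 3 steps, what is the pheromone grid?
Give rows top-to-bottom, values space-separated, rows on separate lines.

After step 1: ants at (3,3),(2,1)
  0 0 0 0
  0 0 0 0
  0 4 0 1
  1 0 0 1
  0 0 0 0
After step 2: ants at (2,3),(1,1)
  0 0 0 0
  0 1 0 0
  0 3 0 2
  0 0 0 0
  0 0 0 0
After step 3: ants at (1,3),(2,1)
  0 0 0 0
  0 0 0 1
  0 4 0 1
  0 0 0 0
  0 0 0 0

0 0 0 0
0 0 0 1
0 4 0 1
0 0 0 0
0 0 0 0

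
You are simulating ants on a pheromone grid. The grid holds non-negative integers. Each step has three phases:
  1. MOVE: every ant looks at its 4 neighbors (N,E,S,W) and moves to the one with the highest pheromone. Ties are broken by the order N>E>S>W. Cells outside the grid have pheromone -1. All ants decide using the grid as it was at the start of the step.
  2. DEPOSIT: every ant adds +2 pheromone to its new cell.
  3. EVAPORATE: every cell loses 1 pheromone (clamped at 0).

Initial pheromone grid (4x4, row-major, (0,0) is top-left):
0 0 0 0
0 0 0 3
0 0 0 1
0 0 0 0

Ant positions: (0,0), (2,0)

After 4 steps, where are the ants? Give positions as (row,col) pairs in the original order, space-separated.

Step 1: ant0:(0,0)->E->(0,1) | ant1:(2,0)->N->(1,0)
  grid max=2 at (1,3)
Step 2: ant0:(0,1)->E->(0,2) | ant1:(1,0)->N->(0,0)
  grid max=1 at (0,0)
Step 3: ant0:(0,2)->E->(0,3) | ant1:(0,0)->E->(0,1)
  grid max=1 at (0,1)
Step 4: ant0:(0,3)->S->(1,3) | ant1:(0,1)->E->(0,2)
  grid max=1 at (0,2)

(1,3) (0,2)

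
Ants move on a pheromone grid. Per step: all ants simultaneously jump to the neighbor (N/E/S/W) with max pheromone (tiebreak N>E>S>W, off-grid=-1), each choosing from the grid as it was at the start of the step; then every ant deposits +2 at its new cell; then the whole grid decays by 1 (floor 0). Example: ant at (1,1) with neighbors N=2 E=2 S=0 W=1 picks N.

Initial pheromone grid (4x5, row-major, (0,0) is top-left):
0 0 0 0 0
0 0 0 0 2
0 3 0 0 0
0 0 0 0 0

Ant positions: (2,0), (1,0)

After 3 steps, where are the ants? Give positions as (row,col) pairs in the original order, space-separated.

Step 1: ant0:(2,0)->E->(2,1) | ant1:(1,0)->N->(0,0)
  grid max=4 at (2,1)
Step 2: ant0:(2,1)->N->(1,1) | ant1:(0,0)->E->(0,1)
  grid max=3 at (2,1)
Step 3: ant0:(1,1)->S->(2,1) | ant1:(0,1)->S->(1,1)
  grid max=4 at (2,1)

(2,1) (1,1)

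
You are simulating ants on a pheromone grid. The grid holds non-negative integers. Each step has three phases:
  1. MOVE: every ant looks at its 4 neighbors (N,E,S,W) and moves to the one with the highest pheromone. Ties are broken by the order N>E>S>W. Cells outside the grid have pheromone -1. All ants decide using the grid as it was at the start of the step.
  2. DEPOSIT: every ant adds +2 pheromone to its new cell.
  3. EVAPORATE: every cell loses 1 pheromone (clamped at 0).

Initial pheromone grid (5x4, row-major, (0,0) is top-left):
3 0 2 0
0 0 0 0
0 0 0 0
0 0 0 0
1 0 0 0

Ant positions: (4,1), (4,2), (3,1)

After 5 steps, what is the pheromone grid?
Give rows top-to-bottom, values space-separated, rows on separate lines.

After step 1: ants at (4,0),(3,2),(2,1)
  2 0 1 0
  0 0 0 0
  0 1 0 0
  0 0 1 0
  2 0 0 0
After step 2: ants at (3,0),(2,2),(1,1)
  1 0 0 0
  0 1 0 0
  0 0 1 0
  1 0 0 0
  1 0 0 0
After step 3: ants at (4,0),(1,2),(0,1)
  0 1 0 0
  0 0 1 0
  0 0 0 0
  0 0 0 0
  2 0 0 0
After step 4: ants at (3,0),(0,2),(0,2)
  0 0 3 0
  0 0 0 0
  0 0 0 0
  1 0 0 0
  1 0 0 0
After step 5: ants at (4,0),(0,3),(0,3)
  0 0 2 3
  0 0 0 0
  0 0 0 0
  0 0 0 0
  2 0 0 0

0 0 2 3
0 0 0 0
0 0 0 0
0 0 0 0
2 0 0 0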